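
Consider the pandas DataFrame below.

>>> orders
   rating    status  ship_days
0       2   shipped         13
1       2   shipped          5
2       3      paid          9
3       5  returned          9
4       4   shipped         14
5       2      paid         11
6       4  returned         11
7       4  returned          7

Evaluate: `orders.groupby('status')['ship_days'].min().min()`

5

group by status, min of ship_days:
status
paid        9
returned    7
shipped     5
Name: ship_days, dtype: int64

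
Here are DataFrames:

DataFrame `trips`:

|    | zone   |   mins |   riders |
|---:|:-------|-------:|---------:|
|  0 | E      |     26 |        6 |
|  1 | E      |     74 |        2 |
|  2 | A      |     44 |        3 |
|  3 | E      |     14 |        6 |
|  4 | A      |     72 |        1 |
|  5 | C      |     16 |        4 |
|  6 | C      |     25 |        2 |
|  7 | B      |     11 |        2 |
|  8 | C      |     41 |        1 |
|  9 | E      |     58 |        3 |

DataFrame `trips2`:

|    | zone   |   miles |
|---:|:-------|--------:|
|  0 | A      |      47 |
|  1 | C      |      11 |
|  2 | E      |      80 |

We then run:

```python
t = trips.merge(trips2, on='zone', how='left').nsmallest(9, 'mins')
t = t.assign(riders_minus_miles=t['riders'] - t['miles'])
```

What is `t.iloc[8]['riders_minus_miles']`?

-46.0

merge on 'zone' (how='left') → 10 rows:
  zone  mins  riders  miles
0    E    26       6   80.0
1    E    74       2   80.0
2    A    44       3   47.0
3    E    14       6   80.0
4    A    72       1   47.0
5    C    16       4   11.0
6    C    25       2   11.0
7    B    11       2    NaN
8    C    41       1   11.0
9    E    58       3   80.0
take 9 rows with smallest mins:
  zone  mins  riders  miles
7    B    11       2    NaN
3    E    14       6   80.0
5    C    16       4   11.0
6    C    25       2   11.0
0    E    26       6   80.0
8    C    41       1   11.0
2    A    44       3   47.0
9    E    58       3   80.0
4    A    72       1   47.0
add column riders_minus_miles = t['riders'] - t['miles']:
  zone  mins  riders  miles  riders_minus_miles
7    B    11       2    NaN                 NaN
3    E    14       6   80.0               -74.0
5    C    16       4   11.0                -7.0
6    C    25       2   11.0                -9.0
0    E    26       6   80.0               -74.0
8    C    41       1   11.0               -10.0
2    A    44       3   47.0               -44.0
9    E    58       3   80.0               -77.0
4    A    72       1   47.0               -46.0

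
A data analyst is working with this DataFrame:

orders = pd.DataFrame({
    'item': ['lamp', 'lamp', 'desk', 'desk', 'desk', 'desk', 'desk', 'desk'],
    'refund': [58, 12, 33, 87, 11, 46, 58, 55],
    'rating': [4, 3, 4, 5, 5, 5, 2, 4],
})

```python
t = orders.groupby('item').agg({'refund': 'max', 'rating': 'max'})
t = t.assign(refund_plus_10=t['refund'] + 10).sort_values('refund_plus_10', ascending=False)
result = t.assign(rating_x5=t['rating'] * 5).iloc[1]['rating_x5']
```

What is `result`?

20

group by item: max(refund), max(rating):
      refund  rating
item                
desk      87       5
lamp      58       4
add column refund_plus_10 = t['refund'] + 10:
      refund  rating  refund_plus_10
item                                
desk      87       5              97
lamp      58       4              68
sort by refund_plus_10 descending:
      refund  rating  refund_plus_10
item                                
desk      87       5              97
lamp      58       4              68
add column rating_x5 = t['rating'] * 5:
      refund  rating  refund_plus_10  rating_x5
item                                           
desk      87       5              97         25
lamp      58       4              68         20
Finally, value at position 1, column 'rating_x5' = 20.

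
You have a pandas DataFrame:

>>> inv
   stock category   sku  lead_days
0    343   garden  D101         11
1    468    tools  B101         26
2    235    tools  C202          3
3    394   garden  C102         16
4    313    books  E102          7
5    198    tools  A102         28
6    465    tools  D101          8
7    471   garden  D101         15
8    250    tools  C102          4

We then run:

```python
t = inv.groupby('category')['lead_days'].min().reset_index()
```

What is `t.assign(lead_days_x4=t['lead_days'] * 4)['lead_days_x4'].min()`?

12

group by category, min of lead_days:
category
books      7
garden    11
tools      3
Name: lead_days, dtype: int64
reset_index():
  category  lead_days
0    books          7
1   garden         11
2    tools          3
add column lead_days_x4 = t['lead_days'] * 4:
  category  lead_days  lead_days_x4
0    books          7            28
1   garden         11            44
2    tools          3            12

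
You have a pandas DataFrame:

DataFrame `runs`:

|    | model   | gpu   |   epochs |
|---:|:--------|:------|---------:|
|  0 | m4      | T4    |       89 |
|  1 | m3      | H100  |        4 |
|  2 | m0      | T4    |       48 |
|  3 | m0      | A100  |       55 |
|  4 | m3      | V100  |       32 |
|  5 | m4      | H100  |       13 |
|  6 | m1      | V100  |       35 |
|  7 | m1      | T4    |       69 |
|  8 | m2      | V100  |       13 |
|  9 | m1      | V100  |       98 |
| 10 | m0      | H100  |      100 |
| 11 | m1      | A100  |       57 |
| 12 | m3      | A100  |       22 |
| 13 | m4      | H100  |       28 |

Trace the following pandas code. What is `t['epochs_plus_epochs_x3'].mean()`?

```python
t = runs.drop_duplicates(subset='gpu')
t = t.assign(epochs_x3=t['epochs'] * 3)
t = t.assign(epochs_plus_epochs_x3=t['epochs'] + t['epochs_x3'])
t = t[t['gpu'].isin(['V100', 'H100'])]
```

drop duplicate gpu (keep=first):
  model   gpu  epochs
0    m4    T4      89
1    m3  H100       4
3    m0  A100      55
4    m3  V100      32
add column epochs_x3 = t['epochs'] * 3:
  model   gpu  epochs  epochs_x3
0    m4    T4      89        267
1    m3  H100       4         12
3    m0  A100      55        165
4    m3  V100      32         96
add column epochs_plus_epochs_x3 = t['epochs'] + t['epochs_x3']:
  model   gpu  epochs  epochs_x3  epochs_plus_epochs_x3
0    m4    T4      89        267                    356
1    m3  H100       4         12                     16
3    m0  A100      55        165                    220
4    m3  V100      32         96                    128
filter rows where gpu in ['V100', 'H100']:
  model   gpu  epochs  epochs_x3  epochs_plus_epochs_x3
1    m3  H100       4         12                     16
4    m3  V100      32         96                    128

72.0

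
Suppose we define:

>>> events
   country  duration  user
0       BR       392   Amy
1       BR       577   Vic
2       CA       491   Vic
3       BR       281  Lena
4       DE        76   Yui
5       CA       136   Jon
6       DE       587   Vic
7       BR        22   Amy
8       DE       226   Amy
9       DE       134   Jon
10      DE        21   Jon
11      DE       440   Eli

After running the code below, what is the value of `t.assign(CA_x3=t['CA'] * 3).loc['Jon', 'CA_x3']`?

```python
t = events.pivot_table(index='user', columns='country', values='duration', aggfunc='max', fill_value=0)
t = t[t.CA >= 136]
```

pivot: rows=user, cols=country, max(duration):
country   BR   CA   DE
user                  
Amy      392    0  226
Eli        0    0  440
Jon        0  136  134
Lena     281    0    0
Vic      577  491  587
Yui        0    0   76
filter rows where CA >= 136:
country   BR   CA   DE
user                  
Jon        0  136  134
Vic      577  491  587
add column CA_x3 = t['CA'] * 3:
country   BR   CA   DE  CA_x3
user                         
Jon        0  136  134    408
Vic      577  491  587   1473

408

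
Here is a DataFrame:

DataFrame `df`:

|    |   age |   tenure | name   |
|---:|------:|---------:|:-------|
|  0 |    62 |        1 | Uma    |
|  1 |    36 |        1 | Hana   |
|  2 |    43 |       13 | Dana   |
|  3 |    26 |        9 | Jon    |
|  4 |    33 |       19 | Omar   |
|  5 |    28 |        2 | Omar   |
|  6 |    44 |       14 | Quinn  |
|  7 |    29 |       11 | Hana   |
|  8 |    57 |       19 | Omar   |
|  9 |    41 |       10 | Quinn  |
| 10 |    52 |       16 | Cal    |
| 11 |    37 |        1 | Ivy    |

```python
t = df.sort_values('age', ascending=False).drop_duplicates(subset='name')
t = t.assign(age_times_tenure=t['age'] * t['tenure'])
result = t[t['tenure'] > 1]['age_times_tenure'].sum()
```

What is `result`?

sort by age descending:
    age  tenure   name
0    62       1    Uma
8    57      19   Omar
10   52      16    Cal
6    44      14  Quinn
2    43      13   Dana
9    41      10  Quinn
11   37       1    Ivy
1    36       1   Hana
4    33      19   Omar
7    29      11   Hana
5    28       2   Omar
3    26       9    Jon
drop duplicate name (keep=first):
    age  tenure   name
0    62       1    Uma
8    57      19   Omar
10   52      16    Cal
6    44      14  Quinn
2    43      13   Dana
11   37       1    Ivy
1    36       1   Hana
3    26       9    Jon
add column age_times_tenure = t['age'] * t['tenure']:
    age  tenure   name  age_times_tenure
0    62       1    Uma                62
8    57      19   Omar              1083
10   52      16    Cal               832
6    44      14  Quinn               616
2    43      13   Dana               559
11   37       1    Ivy                37
1    36       1   Hana                36
3    26       9    Jon               234
filter rows where tenure > 1:
    age  tenure   name  age_times_tenure
8    57      19   Omar              1083
10   52      16    Cal               832
6    44      14  Quinn               616
2    43      13   Dana               559
3    26       9    Jon               234
Then the sum of column 'age_times_tenure': 3324

3324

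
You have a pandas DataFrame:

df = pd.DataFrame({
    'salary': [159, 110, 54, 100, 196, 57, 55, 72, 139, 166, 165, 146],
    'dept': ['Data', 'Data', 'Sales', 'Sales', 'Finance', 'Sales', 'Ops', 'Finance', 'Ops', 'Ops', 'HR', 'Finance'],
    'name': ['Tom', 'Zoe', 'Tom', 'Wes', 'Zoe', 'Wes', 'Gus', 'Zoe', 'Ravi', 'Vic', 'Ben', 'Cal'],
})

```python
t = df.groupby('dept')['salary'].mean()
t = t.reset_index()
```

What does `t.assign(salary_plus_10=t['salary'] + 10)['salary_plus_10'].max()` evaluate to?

175.0

group by dept, mean of salary:
dept
Data       134.500000
Finance    138.000000
HR         165.000000
Ops        120.000000
Sales       70.333333
Name: salary, dtype: float64
reset_index():
      dept      salary
0     Data  134.500000
1  Finance  138.000000
2       HR  165.000000
3      Ops  120.000000
4    Sales   70.333333
add column salary_plus_10 = t['salary'] + 10:
      dept      salary  salary_plus_10
0     Data  134.500000      144.500000
1  Finance  138.000000      148.000000
2       HR  165.000000      175.000000
3      Ops  120.000000      130.000000
4    Sales   70.333333       80.333333
Then the max of column 'salary_plus_10': 175.0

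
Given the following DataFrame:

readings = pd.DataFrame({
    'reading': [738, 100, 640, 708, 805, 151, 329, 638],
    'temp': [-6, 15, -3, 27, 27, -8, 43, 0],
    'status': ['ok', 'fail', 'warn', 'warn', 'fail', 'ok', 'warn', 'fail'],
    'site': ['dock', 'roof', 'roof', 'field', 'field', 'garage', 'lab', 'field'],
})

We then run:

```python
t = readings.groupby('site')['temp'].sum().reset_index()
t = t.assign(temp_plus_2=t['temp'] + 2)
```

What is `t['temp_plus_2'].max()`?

56

group by site, sum of temp:
site
dock      -6
field     54
garage    -8
lab       43
roof      12
Name: temp, dtype: int64
reset_index():
     site  temp
0    dock    -6
1   field    54
2  garage    -8
3     lab    43
4    roof    12
add column temp_plus_2 = t['temp'] + 2:
     site  temp  temp_plus_2
0    dock    -6           -4
1   field    54           56
2  garage    -8           -6
3     lab    43           45
4    roof    12           14
Then the max of column 'temp_plus_2': 56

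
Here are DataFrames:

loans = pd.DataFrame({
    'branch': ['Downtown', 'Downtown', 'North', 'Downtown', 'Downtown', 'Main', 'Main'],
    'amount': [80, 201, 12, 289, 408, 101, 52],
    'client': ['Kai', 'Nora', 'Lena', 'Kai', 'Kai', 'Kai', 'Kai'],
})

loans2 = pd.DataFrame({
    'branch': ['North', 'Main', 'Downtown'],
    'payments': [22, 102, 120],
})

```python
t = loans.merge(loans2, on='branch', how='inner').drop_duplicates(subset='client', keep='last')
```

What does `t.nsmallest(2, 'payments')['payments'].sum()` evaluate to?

merge on 'branch' (how='inner') → 7 rows:
     branch  amount client  payments
0  Downtown      80    Kai       120
1  Downtown     201   Nora       120
2     North      12   Lena        22
3  Downtown     289    Kai       120
4  Downtown     408    Kai       120
5      Main     101    Kai       102
6      Main      52    Kai       102
drop duplicate client (keep=last):
     branch  amount client  payments
1  Downtown     201   Nora       120
2     North      12   Lena        22
6      Main      52    Kai       102
take 2 rows with smallest payments:
  branch  amount client  payments
2  North      12   Lena        22
6   Main      52    Kai       102

124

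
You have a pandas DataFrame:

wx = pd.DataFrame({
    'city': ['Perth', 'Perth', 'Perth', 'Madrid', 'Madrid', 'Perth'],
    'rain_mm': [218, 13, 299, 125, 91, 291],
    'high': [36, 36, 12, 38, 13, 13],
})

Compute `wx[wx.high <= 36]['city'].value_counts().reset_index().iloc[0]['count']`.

filter rows where high <= 36:
     city  rain_mm  high
0   Perth      218    36
1   Perth       13    36
2   Perth      299    12
4  Madrid       91    13
5   Perth      291    13
value_counts of city:
city
Perth     4
Madrid    1
Name: count, dtype: int64
reset_index():
     city  count
0   Perth      4
1  Madrid      1
The value at position 0, column 'count' is 4.

4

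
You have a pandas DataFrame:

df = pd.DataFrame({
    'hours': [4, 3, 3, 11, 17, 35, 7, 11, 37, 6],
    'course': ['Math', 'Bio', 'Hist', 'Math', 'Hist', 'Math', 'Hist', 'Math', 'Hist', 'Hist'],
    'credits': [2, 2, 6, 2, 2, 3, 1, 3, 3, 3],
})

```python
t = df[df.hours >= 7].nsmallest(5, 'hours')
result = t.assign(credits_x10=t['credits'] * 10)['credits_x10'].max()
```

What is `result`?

filter rows where hours >= 7:
   hours course  credits
3     11   Math        2
4     17   Hist        2
5     35   Math        3
6      7   Hist        1
7     11   Math        3
8     37   Hist        3
take 5 rows with smallest hours:
   hours course  credits
6      7   Hist        1
3     11   Math        2
7     11   Math        3
4     17   Hist        2
5     35   Math        3
add column credits_x10 = t['credits'] * 10:
   hours course  credits  credits_x10
6      7   Hist        1           10
3     11   Math        2           20
7     11   Math        3           30
4     17   Hist        2           20
5     35   Math        3           30
Taking the max of column 'credits_x10' gives 30.

30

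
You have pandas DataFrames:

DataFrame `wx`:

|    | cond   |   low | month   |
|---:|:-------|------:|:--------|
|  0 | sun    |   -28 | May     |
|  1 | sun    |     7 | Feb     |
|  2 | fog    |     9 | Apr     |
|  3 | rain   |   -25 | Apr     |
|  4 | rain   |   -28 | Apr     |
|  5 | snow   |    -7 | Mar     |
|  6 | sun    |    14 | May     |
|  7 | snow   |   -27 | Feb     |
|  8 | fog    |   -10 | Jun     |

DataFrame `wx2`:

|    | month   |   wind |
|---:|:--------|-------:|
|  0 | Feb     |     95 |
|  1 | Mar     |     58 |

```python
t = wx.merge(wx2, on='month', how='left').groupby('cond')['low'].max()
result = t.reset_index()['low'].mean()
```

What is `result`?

-2.25

merge on 'month' (how='left') → 9 rows:
   cond  low month  wind
0   sun  -28   May   NaN
1   sun    7   Feb  95.0
2   fog    9   Apr   NaN
3  rain  -25   Apr   NaN
4  rain  -28   Apr   NaN
5  snow   -7   Mar  58.0
6   sun   14   May   NaN
7  snow  -27   Feb  95.0
8   fog  -10   Jun   NaN
group by cond, max of low:
cond
fog      9
rain   -25
snow    -7
sun     14
Name: low, dtype: int64
reset_index():
   cond  low
0   fog    9
1  rain  -25
2  snow   -7
3   sun   14
So mean() = -2.25.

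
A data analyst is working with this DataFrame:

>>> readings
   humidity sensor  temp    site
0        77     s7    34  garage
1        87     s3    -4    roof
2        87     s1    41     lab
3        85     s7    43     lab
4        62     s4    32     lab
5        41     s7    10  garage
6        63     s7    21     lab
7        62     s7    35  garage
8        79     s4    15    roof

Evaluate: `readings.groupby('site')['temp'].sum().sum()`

group by site, sum of temp:
site
garage     79
lab       137
roof       11
Name: temp, dtype: int64
Then the sum of the resulting series: 227

227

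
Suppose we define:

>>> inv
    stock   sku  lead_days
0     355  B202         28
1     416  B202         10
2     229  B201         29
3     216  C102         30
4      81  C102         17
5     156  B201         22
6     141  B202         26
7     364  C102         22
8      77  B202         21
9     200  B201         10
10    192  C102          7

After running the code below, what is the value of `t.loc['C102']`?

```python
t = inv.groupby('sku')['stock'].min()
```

81

group by sku, min of stock:
sku
B201    156
B202     77
C102     81
Name: stock, dtype: int64
Hence 81.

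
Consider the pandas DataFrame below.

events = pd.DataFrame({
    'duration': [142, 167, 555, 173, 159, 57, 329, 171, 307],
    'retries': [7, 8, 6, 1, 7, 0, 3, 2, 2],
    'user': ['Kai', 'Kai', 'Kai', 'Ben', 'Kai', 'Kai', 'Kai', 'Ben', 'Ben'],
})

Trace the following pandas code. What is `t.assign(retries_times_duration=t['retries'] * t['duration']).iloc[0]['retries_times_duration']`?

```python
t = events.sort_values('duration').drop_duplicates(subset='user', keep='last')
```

614

sort by duration:
   duration  retries user
5        57        0  Kai
0       142        7  Kai
4       159        7  Kai
1       167        8  Kai
7       171        2  Ben
3       173        1  Ben
8       307        2  Ben
6       329        3  Kai
2       555        6  Kai
drop duplicate user (keep=last):
   duration  retries user
8       307        2  Ben
2       555        6  Kai
add column retries_times_duration = t['retries'] * t['duration']:
   duration  retries user  retries_times_duration
8       307        2  Ben                     614
2       555        6  Kai                    3330
So iloc[0]['retries_times_duration'] = 614.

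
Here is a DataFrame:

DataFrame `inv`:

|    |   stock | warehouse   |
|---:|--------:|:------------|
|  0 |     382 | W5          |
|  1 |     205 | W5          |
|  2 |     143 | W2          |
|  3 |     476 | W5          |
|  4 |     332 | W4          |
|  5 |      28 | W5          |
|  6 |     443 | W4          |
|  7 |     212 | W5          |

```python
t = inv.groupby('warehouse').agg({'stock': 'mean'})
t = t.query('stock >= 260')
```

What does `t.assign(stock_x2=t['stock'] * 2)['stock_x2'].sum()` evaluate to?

group by warehouse, mean of stock:
           stock
warehouse       
W2         143.0
W4         387.5
W5         260.6
filter rows where stock >= 260:
           stock
warehouse       
W4         387.5
W5         260.6
add column stock_x2 = t['stock'] * 2:
           stock  stock_x2
warehouse                 
W4         387.5     775.0
W5         260.6     521.2
Then the sum of column 'stock_x2': 1296.2

1296.2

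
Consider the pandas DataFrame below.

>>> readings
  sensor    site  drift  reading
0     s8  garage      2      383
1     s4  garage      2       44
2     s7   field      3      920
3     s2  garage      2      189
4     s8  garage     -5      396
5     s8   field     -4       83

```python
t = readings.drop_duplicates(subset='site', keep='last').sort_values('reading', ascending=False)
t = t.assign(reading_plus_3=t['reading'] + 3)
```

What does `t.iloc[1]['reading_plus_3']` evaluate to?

drop duplicate site (keep=last):
  sensor    site  drift  reading
4     s8  garage     -5      396
5     s8   field     -4       83
sort by reading descending:
  sensor    site  drift  reading
4     s8  garage     -5      396
5     s8   field     -4       83
add column reading_plus_3 = t['reading'] + 3:
  sensor    site  drift  reading  reading_plus_3
4     s8  garage     -5      396             399
5     s8   field     -4       83              86
Reading off the value at position 1, column 'reading_plus_3', we get 86.

86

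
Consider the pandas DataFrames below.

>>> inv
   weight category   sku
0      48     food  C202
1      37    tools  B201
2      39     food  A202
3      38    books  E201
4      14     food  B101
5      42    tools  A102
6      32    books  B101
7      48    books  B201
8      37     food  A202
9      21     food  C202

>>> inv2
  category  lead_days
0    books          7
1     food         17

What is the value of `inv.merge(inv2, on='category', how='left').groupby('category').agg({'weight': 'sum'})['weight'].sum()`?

356

merge on 'category' (how='left') → 10 rows:
   weight category   sku  lead_days
0      48     food  C202       17.0
1      37    tools  B201        NaN
2      39     food  A202       17.0
3      38    books  E201        7.0
4      14     food  B101       17.0
5      42    tools  A102        NaN
6      32    books  B101        7.0
7      48    books  B201        7.0
8      37     food  A202       17.0
9      21     food  C202       17.0
group by category, sum of weight:
          weight
category        
books        118
food         159
tools         79
Then the sum of column 'weight': 356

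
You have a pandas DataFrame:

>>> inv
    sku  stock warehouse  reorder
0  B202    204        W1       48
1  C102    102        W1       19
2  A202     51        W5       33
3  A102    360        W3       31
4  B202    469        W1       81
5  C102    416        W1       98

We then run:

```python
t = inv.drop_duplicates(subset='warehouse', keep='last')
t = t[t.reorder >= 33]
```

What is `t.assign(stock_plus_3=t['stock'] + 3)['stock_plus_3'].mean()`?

236.5

drop duplicate warehouse (keep=last):
    sku  stock warehouse  reorder
2  A202     51        W5       33
3  A102    360        W3       31
5  C102    416        W1       98
filter rows where reorder >= 33:
    sku  stock warehouse  reorder
2  A202     51        W5       33
5  C102    416        W1       98
add column stock_plus_3 = t['stock'] + 3:
    sku  stock warehouse  reorder  stock_plus_3
2  A202     51        W5       33            54
5  C102    416        W1       98           419
Then the mean of column 'stock_plus_3': 236.5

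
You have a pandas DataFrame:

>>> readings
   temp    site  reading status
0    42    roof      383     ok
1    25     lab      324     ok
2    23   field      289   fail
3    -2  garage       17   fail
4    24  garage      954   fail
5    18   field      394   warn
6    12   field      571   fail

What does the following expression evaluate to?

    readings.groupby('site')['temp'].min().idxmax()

roof

group by site, min of temp:
site
field     12
garage    -2
lab       25
roof      42
Name: temp, dtype: int64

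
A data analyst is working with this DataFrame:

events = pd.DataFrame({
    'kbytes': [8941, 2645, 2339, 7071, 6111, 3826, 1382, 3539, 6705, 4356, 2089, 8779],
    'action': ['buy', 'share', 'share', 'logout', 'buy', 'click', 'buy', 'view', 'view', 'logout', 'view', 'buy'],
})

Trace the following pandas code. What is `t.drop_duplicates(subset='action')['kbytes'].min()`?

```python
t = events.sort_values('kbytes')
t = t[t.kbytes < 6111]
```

1382

sort by kbytes:
    kbytes  action
6     1382     buy
10    2089    view
2     2339   share
1     2645   share
7     3539    view
5     3826   click
9     4356  logout
4     6111     buy
8     6705    view
3     7071  logout
11    8779     buy
0     8941     buy
filter rows where kbytes < 6111:
    kbytes  action
6     1382     buy
10    2089    view
2     2339   share
1     2645   share
7     3539    view
5     3826   click
9     4356  logout
drop duplicate action (keep=first):
    kbytes  action
6     1382     buy
10    2089    view
2     2339   share
5     3826   click
9     4356  logout
Hence 1382.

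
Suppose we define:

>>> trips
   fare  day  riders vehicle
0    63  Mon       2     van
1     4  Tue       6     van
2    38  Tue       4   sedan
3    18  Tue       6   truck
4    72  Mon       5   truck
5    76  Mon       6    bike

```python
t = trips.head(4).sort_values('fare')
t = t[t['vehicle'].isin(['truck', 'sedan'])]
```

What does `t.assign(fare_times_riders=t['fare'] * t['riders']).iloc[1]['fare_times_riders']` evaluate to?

take first 4 rows:
   fare  day  riders vehicle
0    63  Mon       2     van
1     4  Tue       6     van
2    38  Tue       4   sedan
3    18  Tue       6   truck
sort by fare:
   fare  day  riders vehicle
1     4  Tue       6     van
3    18  Tue       6   truck
2    38  Tue       4   sedan
0    63  Mon       2     van
filter rows where vehicle in ['truck', 'sedan']:
   fare  day  riders vehicle
3    18  Tue       6   truck
2    38  Tue       4   sedan
add column fare_times_riders = t['fare'] * t['riders']:
   fare  day  riders vehicle  fare_times_riders
3    18  Tue       6   truck                108
2    38  Tue       4   sedan                152
Taking the value at position 1, column 'fare_times_riders' gives 152.

152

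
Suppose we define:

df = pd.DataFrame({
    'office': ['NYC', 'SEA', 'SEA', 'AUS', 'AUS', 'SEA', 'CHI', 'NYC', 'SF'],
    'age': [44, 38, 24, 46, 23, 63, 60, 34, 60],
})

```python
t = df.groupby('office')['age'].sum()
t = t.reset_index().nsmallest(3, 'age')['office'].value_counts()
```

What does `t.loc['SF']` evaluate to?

group by office, sum of age:
office
AUS     69
CHI     60
NYC     78
SEA    125
SF      60
Name: age, dtype: int64
reset_index():
  office  age
0    AUS   69
1    CHI   60
2    NYC   78
3    SEA  125
4     SF   60
take 3 rows with smallest age:
  office  age
1    CHI   60
4     SF   60
0    AUS   69
value_counts of office:
office
CHI    1
SF     1
AUS    1
Name: count, dtype: int64
Finally, value at index 'SF' = 1.

1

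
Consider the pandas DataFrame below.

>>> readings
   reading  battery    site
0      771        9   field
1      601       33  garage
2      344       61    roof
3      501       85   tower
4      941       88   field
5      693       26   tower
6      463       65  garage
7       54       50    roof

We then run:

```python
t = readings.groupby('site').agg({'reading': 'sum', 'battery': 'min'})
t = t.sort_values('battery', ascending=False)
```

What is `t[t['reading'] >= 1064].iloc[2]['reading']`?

group by site: sum(reading), min(battery):
        reading  battery
site                    
field      1712        9
garage     1064       33
roof        398       50
tower      1194       26
sort by battery descending:
        reading  battery
site                    
roof        398       50
garage     1064       33
tower      1194       26
field      1712        9
filter rows where reading >= 1064:
        reading  battery
site                    
garage     1064       33
tower      1194       26
field      1712        9

1712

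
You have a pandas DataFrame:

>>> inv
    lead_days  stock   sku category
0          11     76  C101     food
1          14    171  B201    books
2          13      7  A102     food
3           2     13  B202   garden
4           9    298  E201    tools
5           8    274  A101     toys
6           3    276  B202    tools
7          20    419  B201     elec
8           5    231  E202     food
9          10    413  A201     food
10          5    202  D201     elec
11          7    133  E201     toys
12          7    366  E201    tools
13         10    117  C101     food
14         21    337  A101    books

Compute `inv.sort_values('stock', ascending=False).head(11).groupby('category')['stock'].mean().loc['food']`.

322.0

sort by stock descending:
    lead_days  stock   sku category
7          20    419  B201     elec
9          10    413  A201     food
12          7    366  E201    tools
14         21    337  A101    books
4           9    298  E201    tools
6           3    276  B202    tools
5           8    274  A101     toys
8           5    231  E202     food
10          5    202  D201     elec
1          14    171  B201    books
11          7    133  E201     toys
13         10    117  C101     food
0          11     76  C101     food
3           2     13  B202   garden
2          13      7  A102     food
take first 11 rows:
    lead_days  stock   sku category
7          20    419  B201     elec
9          10    413  A201     food
12          7    366  E201    tools
14         21    337  A101    books
4           9    298  E201    tools
6           3    276  B202    tools
5           8    274  A101     toys
8           5    231  E202     food
10          5    202  D201     elec
1          14    171  B201    books
11          7    133  E201     toys
group by category, mean of stock:
category
books    254.000000
elec     310.500000
food     322.000000
tools    313.333333
toys     203.500000
Name: stock, dtype: float64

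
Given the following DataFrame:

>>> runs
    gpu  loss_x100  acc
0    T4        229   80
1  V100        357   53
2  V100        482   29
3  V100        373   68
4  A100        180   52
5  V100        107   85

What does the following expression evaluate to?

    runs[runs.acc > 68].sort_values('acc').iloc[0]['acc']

filter rows where acc > 68:
    gpu  loss_x100  acc
0    T4        229   80
5  V100        107   85
sort by acc:
    gpu  loss_x100  acc
0    T4        229   80
5  V100        107   85

80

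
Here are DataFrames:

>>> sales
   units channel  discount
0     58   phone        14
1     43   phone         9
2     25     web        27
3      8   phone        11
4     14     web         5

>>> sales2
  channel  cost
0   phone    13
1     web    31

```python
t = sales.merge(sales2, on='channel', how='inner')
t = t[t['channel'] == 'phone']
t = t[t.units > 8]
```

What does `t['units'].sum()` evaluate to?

101

merge on 'channel' (how='inner') → 5 rows:
   units channel  discount  cost
0     58   phone        14    13
1     43   phone         9    13
2     25     web        27    31
3      8   phone        11    13
4     14     web         5    31
filter rows where channel == 'phone':
   units channel  discount  cost
0     58   phone        14    13
1     43   phone         9    13
3      8   phone        11    13
filter rows where units > 8:
   units channel  discount  cost
0     58   phone        14    13
1     43   phone         9    13
Then the sum of column 'units': 101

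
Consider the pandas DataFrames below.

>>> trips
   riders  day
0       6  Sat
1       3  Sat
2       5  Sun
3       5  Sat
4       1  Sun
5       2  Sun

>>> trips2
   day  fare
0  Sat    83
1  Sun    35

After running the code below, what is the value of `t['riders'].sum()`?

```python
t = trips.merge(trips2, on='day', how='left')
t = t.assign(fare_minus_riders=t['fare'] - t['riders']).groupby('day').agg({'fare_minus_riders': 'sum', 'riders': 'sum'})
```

22

merge on 'day' (how='left') → 6 rows:
   riders  day  fare
0       6  Sat    83
1       3  Sat    83
2       5  Sun    35
3       5  Sat    83
4       1  Sun    35
5       2  Sun    35
add column fare_minus_riders = t['fare'] - t['riders']:
   riders  day  fare  fare_minus_riders
0       6  Sat    83                 77
1       3  Sat    83                 80
2       5  Sun    35                 30
3       5  Sat    83                 78
4       1  Sun    35                 34
5       2  Sun    35                 33
group by day: sum(fare_minus_riders), sum(riders):
     fare_minus_riders  riders
day                           
Sat                235      14
Sun                 97       8
Taking the sum of column 'riders' gives 22.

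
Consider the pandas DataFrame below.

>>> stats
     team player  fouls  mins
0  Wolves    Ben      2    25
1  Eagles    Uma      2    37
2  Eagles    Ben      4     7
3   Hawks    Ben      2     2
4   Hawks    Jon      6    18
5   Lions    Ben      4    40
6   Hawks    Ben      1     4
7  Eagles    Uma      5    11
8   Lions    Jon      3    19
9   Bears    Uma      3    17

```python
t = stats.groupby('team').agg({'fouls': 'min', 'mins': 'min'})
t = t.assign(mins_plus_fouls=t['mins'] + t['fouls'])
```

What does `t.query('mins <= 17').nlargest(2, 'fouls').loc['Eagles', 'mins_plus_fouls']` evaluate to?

9

group by team: min(fouls), min(mins):
        fouls  mins
team               
Bears       3    17
Eagles      2     7
Hawks       1     2
Lions       3    19
Wolves      2    25
add column mins_plus_fouls = t['mins'] + t['fouls']:
        fouls  mins  mins_plus_fouls
team                                
Bears       3    17               20
Eagles      2     7                9
Hawks       1     2                3
Lions       3    19               22
Wolves      2    25               27
filter rows where mins <= 17:
        fouls  mins  mins_plus_fouls
team                                
Bears       3    17               20
Eagles      2     7                9
Hawks       1     2                3
take 2 rows with largest fouls:
        fouls  mins  mins_plus_fouls
team                                
Bears       3    17               20
Eagles      2     7                9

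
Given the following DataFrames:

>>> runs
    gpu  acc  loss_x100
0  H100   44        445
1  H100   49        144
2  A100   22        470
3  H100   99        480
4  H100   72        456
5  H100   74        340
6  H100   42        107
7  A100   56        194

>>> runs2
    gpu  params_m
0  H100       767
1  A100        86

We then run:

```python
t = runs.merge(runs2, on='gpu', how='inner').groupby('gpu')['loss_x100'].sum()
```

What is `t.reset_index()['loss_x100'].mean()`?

merge on 'gpu' (how='inner') → 8 rows:
    gpu  acc  loss_x100  params_m
0  H100   44        445       767
1  H100   49        144       767
2  A100   22        470        86
3  H100   99        480       767
4  H100   72        456       767
5  H100   74        340       767
6  H100   42        107       767
7  A100   56        194        86
group by gpu, sum of loss_x100:
gpu
A100     664
H100    1972
Name: loss_x100, dtype: int64
reset_index():
    gpu  loss_x100
0  A100        664
1  H100       1972
Hence 1318.0.

1318.0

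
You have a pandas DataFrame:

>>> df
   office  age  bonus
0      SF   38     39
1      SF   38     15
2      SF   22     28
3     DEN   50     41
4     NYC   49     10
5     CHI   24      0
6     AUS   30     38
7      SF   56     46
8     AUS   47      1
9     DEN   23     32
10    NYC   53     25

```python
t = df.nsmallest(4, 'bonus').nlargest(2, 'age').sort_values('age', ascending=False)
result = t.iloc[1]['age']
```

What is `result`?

47

take 4 rows with smallest bonus:
  office  age  bonus
5    CHI   24      0
8    AUS   47      1
4    NYC   49     10
1     SF   38     15
take 2 rows with largest age:
  office  age  bonus
4    NYC   49     10
8    AUS   47      1
sort by age descending:
  office  age  bonus
4    NYC   49     10
8    AUS   47      1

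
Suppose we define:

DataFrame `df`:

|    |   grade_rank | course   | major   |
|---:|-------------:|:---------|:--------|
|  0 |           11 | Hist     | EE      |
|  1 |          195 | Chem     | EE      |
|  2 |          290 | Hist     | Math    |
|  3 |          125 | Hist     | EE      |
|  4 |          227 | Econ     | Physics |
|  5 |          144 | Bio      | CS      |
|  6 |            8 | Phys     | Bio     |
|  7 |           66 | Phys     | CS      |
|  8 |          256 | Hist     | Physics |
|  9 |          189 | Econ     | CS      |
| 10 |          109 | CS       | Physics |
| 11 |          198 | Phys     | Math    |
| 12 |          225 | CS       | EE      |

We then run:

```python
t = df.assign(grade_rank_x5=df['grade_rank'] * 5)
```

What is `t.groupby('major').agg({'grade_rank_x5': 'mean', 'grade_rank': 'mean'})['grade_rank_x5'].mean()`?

add column grade_rank_x5 = df['grade_rank'] * 5:
    grade_rank course    major  grade_rank_x5
0           11   Hist       EE             55
1          195   Chem       EE            975
2          290   Hist     Math           1450
3          125   Hist       EE            625
4          227   Econ  Physics           1135
5          144    Bio       CS            720
6            8   Phys      Bio             40
7           66   Phys       CS            330
8          256   Hist  Physics           1280
9          189   Econ       CS            945
10         109     CS  Physics            545
11         198   Phys     Math            990
12         225     CS       EE           1125
group by major: mean(grade_rank_x5), mean(grade_rank):
         grade_rank_x5  grade_rank
major                             
Bio          40.000000    8.000000
CS          665.000000  133.000000
EE          695.000000  139.000000
Math       1220.000000  244.000000
Physics     986.666667  197.333333
Hence 721.333333333.

721.333333333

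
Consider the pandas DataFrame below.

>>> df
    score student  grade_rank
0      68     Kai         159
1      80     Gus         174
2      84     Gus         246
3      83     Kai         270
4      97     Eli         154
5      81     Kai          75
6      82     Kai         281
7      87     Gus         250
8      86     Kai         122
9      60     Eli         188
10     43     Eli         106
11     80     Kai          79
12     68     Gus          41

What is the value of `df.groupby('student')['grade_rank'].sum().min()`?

group by student, sum of grade_rank:
student
Eli    448
Gus    711
Kai    986
Name: grade_rank, dtype: int64
Taking the min of the resulting series gives 448.

448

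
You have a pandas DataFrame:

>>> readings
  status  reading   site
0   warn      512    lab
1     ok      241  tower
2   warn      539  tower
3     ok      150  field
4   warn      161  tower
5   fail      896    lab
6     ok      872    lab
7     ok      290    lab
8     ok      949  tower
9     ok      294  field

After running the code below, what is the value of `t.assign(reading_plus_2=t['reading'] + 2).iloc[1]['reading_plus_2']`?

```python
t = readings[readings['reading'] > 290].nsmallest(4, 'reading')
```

filter rows where reading > 290:
  status  reading   site
0   warn      512    lab
2   warn      539  tower
5   fail      896    lab
6     ok      872    lab
8     ok      949  tower
9     ok      294  field
take 4 rows with smallest reading:
  status  reading   site
9     ok      294  field
0   warn      512    lab
2   warn      539  tower
6     ok      872    lab
add column reading_plus_2 = t['reading'] + 2:
  status  reading   site  reading_plus_2
9     ok      294  field             296
0   warn      512    lab             514
2   warn      539  tower             541
6     ok      872    lab             874
value at position 1, column 'reading_plus_2' → 514

514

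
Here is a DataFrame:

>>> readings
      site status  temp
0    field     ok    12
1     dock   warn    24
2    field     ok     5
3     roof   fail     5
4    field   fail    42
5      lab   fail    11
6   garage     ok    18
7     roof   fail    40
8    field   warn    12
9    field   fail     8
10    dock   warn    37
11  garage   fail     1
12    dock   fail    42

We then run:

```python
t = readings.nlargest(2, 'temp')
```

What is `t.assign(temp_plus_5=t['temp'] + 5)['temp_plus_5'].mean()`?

47.0

take 2 rows with largest temp:
     site status  temp
4   field   fail    42
12   dock   fail    42
add column temp_plus_5 = t['temp'] + 5:
     site status  temp  temp_plus_5
4   field   fail    42           47
12   dock   fail    42           47
Taking the mean of column 'temp_plus_5' gives 47.0.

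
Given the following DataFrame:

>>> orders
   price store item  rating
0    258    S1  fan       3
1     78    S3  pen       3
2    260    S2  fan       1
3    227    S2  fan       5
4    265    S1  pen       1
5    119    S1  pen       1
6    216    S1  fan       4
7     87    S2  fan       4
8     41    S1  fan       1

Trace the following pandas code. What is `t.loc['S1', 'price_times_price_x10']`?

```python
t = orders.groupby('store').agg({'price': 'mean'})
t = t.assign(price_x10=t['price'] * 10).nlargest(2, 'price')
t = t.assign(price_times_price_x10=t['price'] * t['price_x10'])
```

323280.4

group by store, mean of price:
            price
store            
S1     179.800000
S2     191.333333
S3      78.000000
add column price_x10 = t['price'] * 10:
            price    price_x10
store                         
S1     179.800000  1798.000000
S2     191.333333  1913.333333
S3      78.000000   780.000000
take 2 rows with largest price:
            price    price_x10
store                         
S2     191.333333  1913.333333
S1     179.800000  1798.000000
add column price_times_price_x10 = t['price'] * t['price_x10']:
            price    price_x10  price_times_price_x10
store                                                
S2     191.333333  1913.333333          366084.444444
S1     179.800000  1798.000000          323280.400000
Reading off the value at row 'S1', column 'price_times_price_x10', we get 323280.4.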